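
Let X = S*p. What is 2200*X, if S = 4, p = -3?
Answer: -26400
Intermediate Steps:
X = -12 (X = 4*(-3) = -12)
2200*X = 2200*(-12) = -26400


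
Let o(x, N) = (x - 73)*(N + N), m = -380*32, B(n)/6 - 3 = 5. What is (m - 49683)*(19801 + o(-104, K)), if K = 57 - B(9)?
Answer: -1027521445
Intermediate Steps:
B(n) = 48 (B(n) = 18 + 6*5 = 18 + 30 = 48)
m = -12160
K = 9 (K = 57 - 1*48 = 57 - 48 = 9)
o(x, N) = 2*N*(-73 + x) (o(x, N) = (-73 + x)*(2*N) = 2*N*(-73 + x))
(m - 49683)*(19801 + o(-104, K)) = (-12160 - 49683)*(19801 + 2*9*(-73 - 104)) = -61843*(19801 + 2*9*(-177)) = -61843*(19801 - 3186) = -61843*16615 = -1027521445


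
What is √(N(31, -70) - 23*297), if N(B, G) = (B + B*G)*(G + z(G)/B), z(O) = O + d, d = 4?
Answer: √147453 ≈ 384.00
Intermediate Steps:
z(O) = 4 + O (z(O) = O + 4 = 4 + O)
N(B, G) = (B + B*G)*(G + (4 + G)/B)
√(N(31, -70) - 23*297) = √((4 - 70 + 31*(-70) + 31*(-70)² - 70*(4 - 70)) - 23*297) = √((4 - 70 - 2170 + 31*4900 - 70*(-66)) - 6831) = √((4 - 70 - 2170 + 151900 + 4620) - 6831) = √(154284 - 6831) = √147453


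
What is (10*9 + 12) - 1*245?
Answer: -143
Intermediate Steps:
(10*9 + 12) - 1*245 = (90 + 12) - 245 = 102 - 245 = -143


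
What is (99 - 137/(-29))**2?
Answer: 9048064/841 ≈ 10759.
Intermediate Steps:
(99 - 137/(-29))**2 = (99 - 137*(-1/29))**2 = (99 + 137/29)**2 = (3008/29)**2 = 9048064/841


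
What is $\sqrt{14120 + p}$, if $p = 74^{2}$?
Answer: $2 \sqrt{4899} \approx 139.99$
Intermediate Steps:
$p = 5476$
$\sqrt{14120 + p} = \sqrt{14120 + 5476} = \sqrt{19596} = 2 \sqrt{4899}$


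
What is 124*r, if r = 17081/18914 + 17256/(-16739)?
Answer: -2508589750/158300723 ≈ -15.847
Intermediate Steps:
r = -40461125/316601446 (r = 17081*(1/18914) + 17256*(-1/16739) = 17081/18914 - 17256/16739 = -40461125/316601446 ≈ -0.12780)
124*r = 124*(-40461125/316601446) = -2508589750/158300723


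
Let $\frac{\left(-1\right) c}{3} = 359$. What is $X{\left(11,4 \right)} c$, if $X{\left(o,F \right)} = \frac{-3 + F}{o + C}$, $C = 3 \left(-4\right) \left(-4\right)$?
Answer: $- \frac{1077}{59} \approx -18.254$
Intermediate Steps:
$c = -1077$ ($c = \left(-3\right) 359 = -1077$)
$C = 48$ ($C = \left(-12\right) \left(-4\right) = 48$)
$X{\left(o,F \right)} = \frac{-3 + F}{48 + o}$ ($X{\left(o,F \right)} = \frac{-3 + F}{o + 48} = \frac{-3 + F}{48 + o}$)
$X{\left(11,4 \right)} c = \frac{-3 + 4}{48 + 11} \left(-1077\right) = \frac{1}{59} \cdot 1 \left(-1077\right) = \frac{1}{59} \left(-1077\right) = - \frac{1077}{59}$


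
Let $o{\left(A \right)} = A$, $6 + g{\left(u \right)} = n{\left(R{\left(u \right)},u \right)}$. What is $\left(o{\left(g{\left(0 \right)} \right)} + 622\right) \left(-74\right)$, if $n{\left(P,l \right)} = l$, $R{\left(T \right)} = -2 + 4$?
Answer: $-45584$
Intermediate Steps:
$R{\left(T \right)} = 2$
$g{\left(u \right)} = -6 + u$
$\left(o{\left(g{\left(0 \right)} \right)} + 622\right) \left(-74\right) = \left(\left(-6 + 0\right) + 622\right) \left(-74\right) = \left(-6 + 622\right) \left(-74\right) = 616 \left(-74\right) = -45584$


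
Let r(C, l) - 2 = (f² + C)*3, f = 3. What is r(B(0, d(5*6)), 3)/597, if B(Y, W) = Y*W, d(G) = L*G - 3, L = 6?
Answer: 29/597 ≈ 0.048576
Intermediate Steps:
d(G) = -3 + 6*G (d(G) = 6*G - 3 = -3 + 6*G)
B(Y, W) = W*Y
r(C, l) = 29 + 3*C (r(C, l) = 2 + (3² + C)*3 = 2 + (9 + C)*3 = 2 + (27 + 3*C) = 29 + 3*C)
r(B(0, d(5*6)), 3)/597 = (29 + 3*((-3 + 6*(5*6))*0))/597 = (29 + 3*((-3 + 6*30)*0))*(1/597) = (29 + 3*((-3 + 180)*0))*(1/597) = (29 + 3*(177*0))*(1/597) = (29 + 3*0)*(1/597) = (29 + 0)*(1/597) = 29*(1/597) = 29/597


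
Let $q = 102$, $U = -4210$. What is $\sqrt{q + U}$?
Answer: $2 i \sqrt{1027} \approx 64.094 i$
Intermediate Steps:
$\sqrt{q + U} = \sqrt{102 - 4210} = \sqrt{-4108} = 2 i \sqrt{1027}$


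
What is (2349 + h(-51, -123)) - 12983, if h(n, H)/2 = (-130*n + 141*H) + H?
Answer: -32306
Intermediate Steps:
h(n, H) = -260*n + 284*H (h(n, H) = 2*((-130*n + 141*H) + H) = 2*(-130*n + 142*H) = -260*n + 284*H)
(2349 + h(-51, -123)) - 12983 = (2349 + (-260*(-51) + 284*(-123))) - 12983 = (2349 + (13260 - 34932)) - 12983 = (2349 - 21672) - 12983 = -19323 - 12983 = -32306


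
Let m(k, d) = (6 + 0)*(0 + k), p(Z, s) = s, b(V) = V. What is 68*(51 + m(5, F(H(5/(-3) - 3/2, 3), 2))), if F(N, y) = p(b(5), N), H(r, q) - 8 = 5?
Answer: 5508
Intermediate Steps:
H(r, q) = 13 (H(r, q) = 8 + 5 = 13)
F(N, y) = N
m(k, d) = 6*k
68*(51 + m(5, F(H(5/(-3) - 3/2, 3), 2))) = 68*(51 + 6*5) = 68*(51 + 30) = 68*81 = 5508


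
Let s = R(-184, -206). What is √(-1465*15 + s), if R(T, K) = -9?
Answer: 4*I*√1374 ≈ 148.27*I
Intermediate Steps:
s = -9
√(-1465*15 + s) = √(-1465*15 - 9) = √(-21975 - 9) = √(-21984) = 4*I*√1374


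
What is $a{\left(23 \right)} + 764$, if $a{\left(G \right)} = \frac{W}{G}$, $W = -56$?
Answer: $\frac{17516}{23} \approx 761.57$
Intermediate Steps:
$a{\left(G \right)} = - \frac{56}{G}$
$a{\left(23 \right)} + 764 = - \frac{56}{23} + 764 = \frac{17516}{23}$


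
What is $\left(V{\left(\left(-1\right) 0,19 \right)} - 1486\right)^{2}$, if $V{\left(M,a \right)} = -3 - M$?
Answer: $2217121$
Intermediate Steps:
$\left(V{\left(\left(-1\right) 0,19 \right)} - 1486\right)^{2} = \left(\left(-3 - \left(-1\right) 0\right) - 1486\right)^{2} = \left(\left(-3 - 0\right) - 1486\right)^{2} = \left(\left(-3 + 0\right) - 1486\right)^{2} = \left(-3 - 1486\right)^{2} = \left(-1489\right)^{2} = 2217121$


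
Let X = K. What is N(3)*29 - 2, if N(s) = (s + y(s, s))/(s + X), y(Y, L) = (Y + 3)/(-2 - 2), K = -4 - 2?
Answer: -33/2 ≈ -16.500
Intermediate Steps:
K = -6
y(Y, L) = -¾ - Y/4 (y(Y, L) = (3 + Y)/(-4) = (3 + Y)*(-¼) = -¾ - Y/4)
X = -6
N(s) = (-¾ + 3*s/4)/(-6 + s) (N(s) = (s + (-¾ - s/4))/(s - 6) = (-¾ + 3*s/4)/(-6 + s))
N(3)*29 - 2 = (3*(-1 + 3)/(4*(-6 + 3)))*29 - 2 = ((¾)*2/(-3))*29 - 2 = ((¾)*(-⅓)*2)*29 - 2 = -½*29 - 2 = -29/2 - 2 = -33/2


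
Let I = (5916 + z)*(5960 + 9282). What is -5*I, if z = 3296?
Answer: -702046520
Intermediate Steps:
I = 140409304 (I = (5916 + 3296)*(5960 + 9282) = 9212*15242 = 140409304)
-5*I = -5*140409304 = -702046520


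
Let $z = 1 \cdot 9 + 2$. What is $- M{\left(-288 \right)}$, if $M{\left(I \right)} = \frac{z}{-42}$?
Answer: $\frac{11}{42} \approx 0.2619$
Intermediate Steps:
$z = 11$ ($z = 9 + 2 = 11$)
$M{\left(I \right)} = - \frac{11}{42}$ ($M{\left(I \right)} = \frac{11}{-42} = 11 \left(- \frac{1}{42}\right) = - \frac{11}{42}$)
$- M{\left(-288 \right)} = \left(-1\right) \left(- \frac{11}{42}\right) = \frac{11}{42}$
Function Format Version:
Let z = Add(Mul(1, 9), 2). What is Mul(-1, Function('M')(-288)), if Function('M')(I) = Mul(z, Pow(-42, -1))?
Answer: Rational(11, 42) ≈ 0.26190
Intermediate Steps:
z = 11 (z = Add(9, 2) = 11)
Function('M')(I) = Rational(-11, 42) (Function('M')(I) = Mul(11, Pow(-42, -1)) = Mul(11, Rational(-1, 42)) = Rational(-11, 42))
Mul(-1, Function('M')(-288)) = Mul(-1, Rational(-11, 42)) = Rational(11, 42)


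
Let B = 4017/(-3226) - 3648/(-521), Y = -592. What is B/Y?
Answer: -9675591/995001632 ≈ -0.0097242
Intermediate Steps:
B = 9675591/1680746 (B = 4017*(-1/3226) - 3648*(-1/521) = -4017/3226 + 3648/521 = 9675591/1680746 ≈ 5.7567)
B/Y = (9675591/1680746)/(-592) = (9675591/1680746)*(-1/592) = -9675591/995001632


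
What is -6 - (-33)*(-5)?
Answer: -171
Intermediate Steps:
-6 - (-33)*(-5) = -6 - 11*15 = -6 - 165 = -171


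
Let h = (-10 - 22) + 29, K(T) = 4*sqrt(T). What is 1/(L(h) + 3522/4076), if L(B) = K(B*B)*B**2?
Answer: 2038/221865 ≈ 0.0091858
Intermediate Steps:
h = -3 (h = -32 + 29 = -3)
L(B) = 4*B**2*sqrt(B**2) (L(B) = (4*sqrt(B*B))*B**2 = (4*sqrt(B**2))*B**2 = 4*B**2*sqrt(B**2))
1/(L(h) + 3522/4076) = 1/(4*(-3)**2*sqrt((-3)**2) + 3522/4076) = 1/(4*9*sqrt(9) + 3522*(1/4076)) = 1/(4*9*3 + 1761/2038) = 1/(108 + 1761/2038) = 1/(221865/2038) = 2038/221865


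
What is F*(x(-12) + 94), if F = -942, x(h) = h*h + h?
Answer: -212892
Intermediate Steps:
x(h) = h + h**2 (x(h) = h**2 + h = h + h**2)
F*(x(-12) + 94) = -942*(-12*(1 - 12) + 94) = -942*(-12*(-11) + 94) = -942*(132 + 94) = -942*226 = -212892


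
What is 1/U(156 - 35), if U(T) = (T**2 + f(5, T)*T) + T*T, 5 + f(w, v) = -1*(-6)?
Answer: 1/29403 ≈ 3.4010e-5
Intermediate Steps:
f(w, v) = 1 (f(w, v) = -5 - 1*(-6) = -5 + 6 = 1)
U(T) = T + 2*T**2 (U(T) = (T**2 + 1*T) + T*T = (T**2 + T) + T**2 = (T + T**2) + T**2 = T + 2*T**2)
1/U(156 - 35) = 1/((156 - 35)*(1 + 2*(156 - 35))) = 1/(121*(1 + 2*121)) = 1/(121*(1 + 242)) = 1/(121*243) = 1/29403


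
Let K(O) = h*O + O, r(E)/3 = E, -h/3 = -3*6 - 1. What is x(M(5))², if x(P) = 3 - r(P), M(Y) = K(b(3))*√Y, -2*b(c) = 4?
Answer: 605529 + 2088*√5 ≈ 6.1020e+5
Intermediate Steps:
h = 57 (h = -3*(-3*6 - 1) = -3*(-18 - 1) = -3*(-19) = 57)
b(c) = -2 (b(c) = -½*4 = -2)
r(E) = 3*E
K(O) = 58*O (K(O) = 57*O + O = 58*O)
M(Y) = -116*√Y (M(Y) = (58*(-2))*√Y = -116*√Y)
x(P) = 3 - 3*P
x(M(5))² = (3 - (-348)*√5)² = (3 + 348*√5)²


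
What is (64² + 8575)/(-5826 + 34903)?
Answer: 12671/29077 ≈ 0.43577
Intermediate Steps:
(64² + 8575)/(-5826 + 34903) = (4096 + 8575)/29077 = 12671*(1/29077) = 12671/29077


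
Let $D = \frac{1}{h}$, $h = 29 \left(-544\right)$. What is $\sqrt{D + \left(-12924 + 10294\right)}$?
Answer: $\frac{i \sqrt{40910008666}}{3944} \approx 51.284 i$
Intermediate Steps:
$h = -15776$
$D = - \frac{1}{15776}$ ($D = \frac{1}{-15776} = - \frac{1}{15776} \approx -6.3387 \cdot 10^{-5}$)
$\sqrt{D + \left(-12924 + 10294\right)} = \sqrt{- \frac{1}{15776} + \left(-12924 + 10294\right)} = \sqrt{- \frac{1}{15776} - 2630} = \sqrt{- \frac{41490881}{15776}} = \frac{i \sqrt{40910008666}}{3944}$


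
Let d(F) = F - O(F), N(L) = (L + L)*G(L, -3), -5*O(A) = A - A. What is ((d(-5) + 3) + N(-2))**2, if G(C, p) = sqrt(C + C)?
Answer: -60 + 32*I ≈ -60.0 + 32.0*I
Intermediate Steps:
O(A) = 0 (O(A) = -(A - A)/5 = -1/5*0 = 0)
G(C, p) = sqrt(2)*sqrt(C) (G(C, p) = sqrt(2*C) = sqrt(2)*sqrt(C))
N(L) = 2*sqrt(2)*L**(3/2) (N(L) = (L + L)*(sqrt(2)*sqrt(L)) = (2*L)*(sqrt(2)*sqrt(L)) = 2*sqrt(2)*L**(3/2))
d(F) = F (d(F) = F - 1*0 = F + 0 = F)
((d(-5) + 3) + N(-2))**2 = ((-5 + 3) + 2*sqrt(2)*(-2)**(3/2))**2 = (-2 + 2*sqrt(2)*(-2*I*sqrt(2)))**2 = (-2 - 8*I)**2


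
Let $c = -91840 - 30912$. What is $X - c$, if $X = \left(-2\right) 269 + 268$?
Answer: $122482$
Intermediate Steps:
$X = -270$ ($X = -538 + 268 = -270$)
$c = -122752$
$X - c = -270 - -122752 = -270 + 122752 = 122482$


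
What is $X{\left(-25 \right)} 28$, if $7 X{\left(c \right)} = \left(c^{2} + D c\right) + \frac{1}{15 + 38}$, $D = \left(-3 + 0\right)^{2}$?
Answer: $\frac{84804}{53} \approx 1600.1$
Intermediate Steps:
$D = 9$ ($D = \left(-3\right)^{2} = 9$)
$X{\left(c \right)} = \frac{1}{371} + \frac{c^{2}}{7} + \frac{9 c}{7}$ ($X{\left(c \right)} = \frac{\left(c^{2} + 9 c\right) + \frac{1}{15 + 38}}{7} = \frac{\left(c^{2} + 9 c\right) + \frac{1}{53}}{7} = \frac{\frac{1}{53} + c^{2} + 9 c}{7} = \frac{1}{371} + \frac{c^{2}}{7} + \frac{9 c}{7}$)
$X{\left(-25 \right)} 28 = \left(\frac{1}{371} + \frac{\left(-25\right)^{2}}{7} + \frac{9}{7} \left(-25\right)\right) 28 = \left(\frac{1}{371} + \frac{1}{7} \cdot 625 - \frac{225}{7}\right) 28 = \left(\frac{1}{371} + \frac{625}{7} - \frac{225}{7}\right) 28 = \frac{21201}{371} \cdot 28 = \frac{84804}{53}$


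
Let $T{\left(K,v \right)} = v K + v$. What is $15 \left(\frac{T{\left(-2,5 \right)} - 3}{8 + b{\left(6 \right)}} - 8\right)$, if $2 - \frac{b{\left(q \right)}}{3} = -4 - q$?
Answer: $- \frac{1350}{11} \approx -122.73$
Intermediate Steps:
$b{\left(q \right)} = 18 + 3 q$ ($b{\left(q \right)} = 6 - 3 \left(-4 - q\right) = 6 + \left(12 + 3 q\right) = 18 + 3 q$)
$T{\left(K,v \right)} = v + K v$ ($T{\left(K,v \right)} = K v + v = v + K v$)
$15 \left(\frac{T{\left(-2,5 \right)} - 3}{8 + b{\left(6 \right)}} - 8\right) = 15 \left(\frac{5 \left(1 - 2\right) - 3}{8 + \left(18 + 3 \cdot 6\right)} - 8\right) = 15 \left(\frac{5 \left(-1\right) - 3}{8 + \left(18 + 18\right)} - 8\right) = 15 \left(\frac{-5 - 3}{8 + 36} - 8\right) = 15 \left(- \frac{8}{44} - 8\right) = 15 \left(\left(-8\right) \frac{1}{44} - 8\right) = 15 \left(- \frac{2}{11} - 8\right) = 15 \left(- \frac{90}{11}\right) = - \frac{1350}{11}$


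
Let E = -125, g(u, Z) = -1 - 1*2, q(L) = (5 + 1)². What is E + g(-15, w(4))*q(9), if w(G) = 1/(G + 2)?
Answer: -233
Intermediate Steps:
q(L) = 36 (q(L) = 6² = 36)
w(G) = 1/(2 + G)
g(u, Z) = -3 (g(u, Z) = -1 - 2 = -3)
E + g(-15, w(4))*q(9) = -125 - 3*36 = -125 - 108 = -233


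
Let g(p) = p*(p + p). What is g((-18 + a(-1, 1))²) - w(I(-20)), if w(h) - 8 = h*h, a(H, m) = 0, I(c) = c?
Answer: 209544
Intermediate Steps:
g(p) = 2*p² (g(p) = p*(2*p) = 2*p²)
w(h) = 8 + h² (w(h) = 8 + h*h = 8 + h²)
g((-18 + a(-1, 1))²) - w(I(-20)) = 2*((-18 + 0)²)² - (8 + (-20)²) = 2*((-18)²)² - (8 + 400) = 2*324² - 1*408 = 2*104976 - 408 = 209952 - 408 = 209544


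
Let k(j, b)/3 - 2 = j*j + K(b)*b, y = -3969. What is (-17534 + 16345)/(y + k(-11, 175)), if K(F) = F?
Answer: -1189/88275 ≈ -0.013469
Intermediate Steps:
k(j, b) = 6 + 3*b**2 + 3*j**2 (k(j, b) = 6 + 3*(j*j + b*b) = 6 + 3*(j**2 + b**2) = 6 + 3*(b**2 + j**2) = 6 + (3*b**2 + 3*j**2) = 6 + 3*b**2 + 3*j**2)
(-17534 + 16345)/(y + k(-11, 175)) = (-17534 + 16345)/(-3969 + (6 + 3*175**2 + 3*(-11)**2)) = -1189/(-3969 + (6 + 3*30625 + 3*121)) = -1189/(-3969 + (6 + 91875 + 363)) = -1189/(-3969 + 92244) = -1189/88275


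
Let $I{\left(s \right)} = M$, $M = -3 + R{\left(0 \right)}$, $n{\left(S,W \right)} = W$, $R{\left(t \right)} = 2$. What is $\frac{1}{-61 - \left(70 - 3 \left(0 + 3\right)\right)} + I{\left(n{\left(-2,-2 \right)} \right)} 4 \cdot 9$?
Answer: $- \frac{4393}{122} \approx -36.008$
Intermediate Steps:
$M = -1$ ($M = -3 + 2 = -1$)
$I{\left(s \right)} = -1$
$\frac{1}{-61 - \left(70 - 3 \left(0 + 3\right)\right)} + I{\left(n{\left(-2,-2 \right)} \right)} 4 \cdot 9 = \frac{1}{-61 - \left(70 - 3 \left(0 + 3\right)\right)} - 4 \cdot 9 = \frac{1}{-61 - \left(70 - 9\right)} - 36 = \frac{1}{-61 - 61} - 36 = \frac{1}{-122} - 36 = - \frac{1}{122} - 36 = - \frac{4393}{122}$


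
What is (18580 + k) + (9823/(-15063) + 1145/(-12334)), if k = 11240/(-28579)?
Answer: 98646470591494517/5309607873318 ≈ 18579.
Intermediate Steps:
k = -11240/28579 (k = 11240*(-1/28579) = -11240/28579 ≈ -0.39330)
(18580 + k) + (9823/(-15063) + 1145/(-12334)) = (18580 - 11240/28579) + (9823/(-15063) + 1145/(-12334)) = 530986580/28579 + (9823*(-1/15063) + 1145*(-1/12334)) = 530986580/28579 + (-9823/15063 - 1145/12334) = 530986580/28579 - 138404017/185787042 = 98646470591494517/5309607873318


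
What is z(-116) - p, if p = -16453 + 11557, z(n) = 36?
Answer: 4932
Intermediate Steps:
p = -4896
z(-116) - p = 36 - 1*(-4896) = 36 + 4896 = 4932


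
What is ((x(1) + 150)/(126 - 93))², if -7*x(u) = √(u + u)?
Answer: (1050 - √2)²/53361 ≈ 20.606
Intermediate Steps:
x(u) = -√2*√u/7 (x(u) = -√(u + u)/7 = -√2*√u/7)
((x(1) + 150)/(126 - 93))² = ((-√2*√1/7 + 150)/(126 - 93))² = ((-⅐*√2*1 + 150)/33)² = ((-√2/7 + 150)*(1/33))² = ((150 - √2/7)*(1/33))² = (50/11 - √2/231)²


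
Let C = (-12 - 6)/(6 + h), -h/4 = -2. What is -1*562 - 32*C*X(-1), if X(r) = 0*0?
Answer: -562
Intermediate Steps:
h = 8 (h = -4*(-2) = 8)
X(r) = 0
C = -9/7 (C = (-12 - 6)/(6 + 8) = -18/14 = -18*1/14 = -9/7 ≈ -1.2857)
-1*562 - 32*C*X(-1) = -1*562 - 32*(-9/7)*0 = -562 - (-288)*0/7 = -562 - 1*0 = -562 + 0 = -562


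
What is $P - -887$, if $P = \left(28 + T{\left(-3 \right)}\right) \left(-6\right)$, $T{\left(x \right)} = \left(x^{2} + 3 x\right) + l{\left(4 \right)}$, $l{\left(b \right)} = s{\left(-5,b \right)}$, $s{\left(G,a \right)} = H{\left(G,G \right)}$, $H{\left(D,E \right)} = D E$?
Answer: $569$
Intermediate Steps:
$s{\left(G,a \right)} = G^{2}$ ($s{\left(G,a \right)} = G G = G^{2}$)
$l{\left(b \right)} = 25$ ($l{\left(b \right)} = \left(-5\right)^{2} = 25$)
$T{\left(x \right)} = 25 + x^{2} + 3 x$ ($T{\left(x \right)} = \left(x^{2} + 3 x\right) + 25 = 25 + x^{2} + 3 x$)
$P = -318$ ($P = \left(28 + \left(25 + \left(-3\right)^{2} + 3 \left(-3\right)\right)\right) \left(-6\right) = \left(28 + \left(25 + 9 - 9\right)\right) \left(-6\right) = \left(28 + 25\right) \left(-6\right) = 53 \left(-6\right) = -318$)
$P - -887 = -318 - -887 = -318 + 887 = 569$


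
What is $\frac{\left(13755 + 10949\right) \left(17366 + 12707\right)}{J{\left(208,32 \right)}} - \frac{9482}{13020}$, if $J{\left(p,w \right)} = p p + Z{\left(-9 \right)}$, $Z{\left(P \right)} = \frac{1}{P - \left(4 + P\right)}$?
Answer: $\frac{257932062319}{15021174} \approx 17171.0$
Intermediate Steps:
$Z{\left(P \right)} = - \frac{1}{4}$ ($Z{\left(P \right)} = \frac{1}{-4} = - \frac{1}{4}$)
$J{\left(p,w \right)} = - \frac{1}{4} + p^{2}$ ($J{\left(p,w \right)} = p p - \frac{1}{4} = p^{2} - \frac{1}{4} = - \frac{1}{4} + p^{2}$)
$\frac{\left(13755 + 10949\right) \left(17366 + 12707\right)}{J{\left(208,32 \right)}} - \frac{9482}{13020} = \frac{\left(13755 + 10949\right) \left(17366 + 12707\right)}{- \frac{1}{4} + 208^{2}} - \frac{9482}{13020} = \frac{24704 \cdot 30073}{- \frac{1}{4} + 43264} - \frac{4741}{6510} = \frac{742923392}{\frac{173055}{4}} - \frac{4741}{6510} = 742923392 \cdot \frac{4}{173055} - \frac{4741}{6510} = \frac{2971693568}{173055} - \frac{4741}{6510} = \frac{257932062319}{15021174}$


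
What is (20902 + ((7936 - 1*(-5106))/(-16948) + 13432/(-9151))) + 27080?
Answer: 3720618235229/77545574 ≈ 47980.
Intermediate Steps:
(20902 + ((7936 - 1*(-5106))/(-16948) + 13432/(-9151))) + 27080 = (20902 + ((7936 + 5106)*(-1/16948) + 13432*(-1/9151))) + 27080 = (20902 + (13042*(-1/16948) - 13432/9151)) + 27080 = (20902 + (-6521/8474 - 13432/9151)) + 27080 = (20902 - 173496439/77545574) + 27080 = 1620684091309/77545574 + 27080 = 3720618235229/77545574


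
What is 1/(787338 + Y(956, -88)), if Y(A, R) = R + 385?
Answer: 1/787635 ≈ 1.2696e-6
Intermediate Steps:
Y(A, R) = 385 + R
1/(787338 + Y(956, -88)) = 1/(787338 + (385 - 88)) = 1/(787338 + 297) = 1/787635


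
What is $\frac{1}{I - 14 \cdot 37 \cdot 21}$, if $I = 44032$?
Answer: $\frac{1}{33154} \approx 3.0162 \cdot 10^{-5}$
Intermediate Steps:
$\frac{1}{I - 14 \cdot 37 \cdot 21} = \frac{1}{44032 - 14 \cdot 37 \cdot 21} = \frac{1}{44032 - 518 \cdot 21} = \frac{1}{44032 - 10878} = \frac{1}{33154}$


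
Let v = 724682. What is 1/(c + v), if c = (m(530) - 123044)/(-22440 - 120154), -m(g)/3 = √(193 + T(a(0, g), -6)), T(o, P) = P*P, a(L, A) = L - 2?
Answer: 14735012041906288/10678210711357154133043 - 427782*√229/10678210711357154133043 ≈ 1.3799e-6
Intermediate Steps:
a(L, A) = -2 + L
T(o, P) = P²
m(g) = -3*√229 (m(g) = -3*√(193 + (-6)²) = -3*√(193 + 36) = -3*√229)
c = 61522/71297 + 3*√229/142594 (c = (-3*√229 - 123044)/(-22440 - 120154) = (-123044 - 3*√229)/(-142594) = (-123044 - 3*√229)*(-1/142594) = 61522/71297 + 3*√229/142594 ≈ 0.86322)
1/(c + v) = 1/((61522/71297 + 3*√229/142594) + 724682) = 1/(51667714076/71297 + 3*√229/142594)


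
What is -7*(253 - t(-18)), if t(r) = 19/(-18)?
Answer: -32011/18 ≈ -1778.4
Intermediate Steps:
t(r) = -19/18 (t(r) = 19*(-1/18) = -19/18)
-7*(253 - t(-18)) = -7*(253 - 1*(-19/18)) = -7*(253 + 19/18) = -7*4573/18 = -32011/18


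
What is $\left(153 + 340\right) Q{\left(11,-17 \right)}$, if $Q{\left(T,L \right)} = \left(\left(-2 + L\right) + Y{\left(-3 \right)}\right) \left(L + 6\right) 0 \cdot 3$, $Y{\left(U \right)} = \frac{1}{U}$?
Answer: $0$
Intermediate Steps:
$Q{\left(T,L \right)} = 0$ ($Q{\left(T,L \right)} = \left(\left(-2 + L\right) + \frac{1}{-3}\right) \left(L + 6\right) 0 \cdot 3 = \left(\left(-2 + L\right) - \frac{1}{3}\right) \left(6 + L\right) 0 \cdot 3 = \left(- \frac{7}{3} + L\right) 0 \cdot 3 = 0 \cdot 3 = 0$)
$\left(153 + 340\right) Q{\left(11,-17 \right)} = \left(153 + 340\right) 0 = 493 \cdot 0 = 0$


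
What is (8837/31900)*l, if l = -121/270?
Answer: -97207/783000 ≈ -0.12415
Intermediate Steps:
l = -121/270 (l = -121*1/270 = -121/270 ≈ -0.44815)
(8837/31900)*l = (8837/31900)*(-121/270) = -97207/783000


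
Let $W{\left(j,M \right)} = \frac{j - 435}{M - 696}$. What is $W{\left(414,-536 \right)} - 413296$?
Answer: $- \frac{72740093}{176} \approx -4.133 \cdot 10^{5}$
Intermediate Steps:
$W{\left(j,M \right)} = \frac{-435 + j}{-696 + M}$
$W{\left(414,-536 \right)} - 413296 = \frac{-435 + 414}{-696 - 536} - 413296 = \frac{1}{-1232} \left(-21\right) - 413296 = \left(- \frac{1}{1232}\right) \left(-21\right) - 413296 = \frac{3}{176} - 413296 = - \frac{72740093}{176}$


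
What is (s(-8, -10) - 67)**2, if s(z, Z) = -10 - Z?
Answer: 4489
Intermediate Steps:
(s(-8, -10) - 67)**2 = ((-10 - 1*(-10)) - 67)**2 = ((-10 + 10) - 67)**2 = (0 - 67)**2 = (-67)**2 = 4489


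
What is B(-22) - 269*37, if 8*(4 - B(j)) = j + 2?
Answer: -19893/2 ≈ -9946.5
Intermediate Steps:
B(j) = 15/4 - j/8 (B(j) = 4 - (j + 2)/8 = 4 - (2 + j)/8 = 4 + (-1/4 - j/8) = 15/4 - j/8)
B(-22) - 269*37 = (15/4 - 1/8*(-22)) - 269*37 = (15/4 + 11/4) - 9953 = 13/2 - 9953 = -19893/2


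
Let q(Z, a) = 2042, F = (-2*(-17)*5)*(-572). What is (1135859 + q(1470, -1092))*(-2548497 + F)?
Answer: -3010586778037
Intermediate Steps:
F = -97240 (F = (34*5)*(-572) = 170*(-572) = -97240)
(1135859 + q(1470, -1092))*(-2548497 + F) = (1135859 + 2042)*(-2548497 - 97240) = 1137901*(-2645737) = -3010586778037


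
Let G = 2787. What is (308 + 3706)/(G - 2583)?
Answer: 669/34 ≈ 19.676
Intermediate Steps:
(308 + 3706)/(G - 2583) = (308 + 3706)/(2787 - 2583) = 4014/204 = 4014*(1/204) = 669/34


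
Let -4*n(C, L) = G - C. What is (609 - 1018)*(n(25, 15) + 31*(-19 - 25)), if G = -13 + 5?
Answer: 2218007/4 ≈ 5.5450e+5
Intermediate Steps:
G = -8
n(C, L) = 2 + C/4 (n(C, L) = -(-8 - C)/4 = 2 + C/4)
(609 - 1018)*(n(25, 15) + 31*(-19 - 25)) = (609 - 1018)*((2 + (¼)*25) + 31*(-19 - 25)) = -409*((2 + 25/4) + 31*(-44)) = -409*(33/4 - 1364) = -409*(-5423/4) = 2218007/4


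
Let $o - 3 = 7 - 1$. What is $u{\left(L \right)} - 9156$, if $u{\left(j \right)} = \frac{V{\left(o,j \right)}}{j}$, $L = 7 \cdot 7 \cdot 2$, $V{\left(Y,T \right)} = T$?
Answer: $-9155$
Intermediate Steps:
$o = 9$ ($o = 3 + \left(7 - 1\right) = 3 + 6 = 9$)
$L = 98$ ($L = 49 \cdot 2 = 98$)
$u{\left(j \right)} = 1$ ($u{\left(j \right)} = \frac{j}{j} = 1$)
$u{\left(L \right)} - 9156 = 1 - 9156 = -9155$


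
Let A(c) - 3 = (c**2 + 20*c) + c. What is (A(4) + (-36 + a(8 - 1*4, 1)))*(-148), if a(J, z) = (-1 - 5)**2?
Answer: -15244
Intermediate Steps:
a(J, z) = 36 (a(J, z) = (-6)**2 = 36)
A(c) = 3 + c**2 + 21*c (A(c) = 3 + ((c**2 + 20*c) + c) = 3 + (c**2 + 21*c) = 3 + c**2 + 21*c)
(A(4) + (-36 + a(8 - 1*4, 1)))*(-148) = ((3 + 4**2 + 21*4) + (-36 + 36))*(-148) = ((3 + 16 + 84) + 0)*(-148) = (103 + 0)*(-148) = 103*(-148) = -15244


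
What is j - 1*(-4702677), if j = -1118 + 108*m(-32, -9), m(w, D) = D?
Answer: 4700587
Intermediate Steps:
j = -2090 (j = -1118 + 108*(-9) = -1118 - 972 = -2090)
j - 1*(-4702677) = -2090 - 1*(-4702677) = -2090 + 4702677 = 4700587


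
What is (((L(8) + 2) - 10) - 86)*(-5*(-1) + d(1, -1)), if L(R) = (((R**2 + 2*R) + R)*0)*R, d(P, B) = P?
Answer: -564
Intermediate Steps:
L(R) = 0 (L(R) = ((R**2 + 3*R)*0)*R = 0*R = 0)
(((L(8) + 2) - 10) - 86)*(-5*(-1) + d(1, -1)) = (((0 + 2) - 10) - 86)*(-5*(-1) + 1) = ((2 - 10) - 86)*(5 + 1) = (-8 - 86)*6 = -94*6 = -564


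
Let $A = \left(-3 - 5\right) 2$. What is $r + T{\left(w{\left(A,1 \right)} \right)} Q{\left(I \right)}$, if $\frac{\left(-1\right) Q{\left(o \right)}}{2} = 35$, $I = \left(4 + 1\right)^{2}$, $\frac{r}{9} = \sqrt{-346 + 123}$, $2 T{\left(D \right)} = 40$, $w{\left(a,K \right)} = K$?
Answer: $-1400 + 9 i \sqrt{223} \approx -1400.0 + 134.4 i$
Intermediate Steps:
$A = -16$ ($A = \left(-8\right) 2 = -16$)
$T{\left(D \right)} = 20$ ($T{\left(D \right)} = \frac{1}{2} \cdot 40 = 20$)
$r = 9 i \sqrt{223}$ ($r = 9 \sqrt{-346 + 123} = 9 \sqrt{-223} = 9 i \sqrt{223} \approx 134.4 i$)
$I = 25$ ($I = 5^{2} = 25$)
$Q{\left(o \right)} = -70$ ($Q{\left(o \right)} = \left(-2\right) 35 = -70$)
$r + T{\left(w{\left(A,1 \right)} \right)} Q{\left(I \right)} = 9 i \sqrt{223} + 20 \left(-70\right) = 9 i \sqrt{223} - 1400 = -1400 + 9 i \sqrt{223}$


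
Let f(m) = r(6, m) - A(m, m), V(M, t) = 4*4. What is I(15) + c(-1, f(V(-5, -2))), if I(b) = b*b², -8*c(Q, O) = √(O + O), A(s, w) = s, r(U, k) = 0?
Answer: 3375 - I*√2/2 ≈ 3375.0 - 0.70711*I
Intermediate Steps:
V(M, t) = 16
f(m) = -m (f(m) = 0 - m = -m)
c(Q, O) = -√2*√O/8 (c(Q, O) = -√(O + O)/8 = -√2*√O/8)
I(b) = b³
I(15) + c(-1, f(V(-5, -2))) = 15³ - √2*√(-1*16)/8 = 3375 - √2*√(-16)/8 = 3375 - √2*4*I/8 = 3375 - I*√2/2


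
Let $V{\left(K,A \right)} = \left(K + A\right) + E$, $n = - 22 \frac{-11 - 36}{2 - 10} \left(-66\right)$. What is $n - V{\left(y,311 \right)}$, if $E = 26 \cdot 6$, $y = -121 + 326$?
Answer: $\frac{15717}{2} \approx 7858.5$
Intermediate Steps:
$y = 205$
$E = 156$
$n = \frac{17061}{2}$ ($n = - 22 \left(- \frac{47}{-8}\right) \left(-66\right) = - 22 \left(\left(-47\right) \left(- \frac{1}{8}\right)\right) \left(-66\right) = \left(-22\right) \frac{47}{8} \left(-66\right) = \left(- \frac{517}{4}\right) \left(-66\right) = \frac{17061}{2} \approx 8530.5$)
$V{\left(K,A \right)} = 156 + A + K$ ($V{\left(K,A \right)} = \left(K + A\right) + 156 = \left(A + K\right) + 156 = 156 + A + K$)
$n - V{\left(y,311 \right)} = \frac{17061}{2} - \left(156 + 311 + 205\right) = \frac{17061}{2} - 672 = \frac{15717}{2}$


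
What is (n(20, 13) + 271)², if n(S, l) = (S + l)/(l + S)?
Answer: 73984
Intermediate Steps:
n(S, l) = 1 (n(S, l) = (S + l)/(S + l) = 1)
(n(20, 13) + 271)² = (1 + 271)² = 272² = 73984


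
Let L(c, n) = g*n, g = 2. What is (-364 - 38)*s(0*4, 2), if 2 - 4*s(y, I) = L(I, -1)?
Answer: -402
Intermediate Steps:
L(c, n) = 2*n
s(y, I) = 1 (s(y, I) = 1/2 - (-1)/2 = 1/2 - 1/4*(-2) = 1/2 + 1/2 = 1)
(-364 - 38)*s(0*4, 2) = (-364 - 38)*1 = -402*1 = -402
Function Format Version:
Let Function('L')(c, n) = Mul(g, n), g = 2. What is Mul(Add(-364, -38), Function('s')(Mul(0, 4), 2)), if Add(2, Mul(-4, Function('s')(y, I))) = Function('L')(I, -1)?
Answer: -402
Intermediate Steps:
Function('L')(c, n) = Mul(2, n)
Function('s')(y, I) = 1 (Function('s')(y, I) = Add(Rational(1, 2), Mul(Rational(-1, 4), Mul(2, -1))) = Add(Rational(1, 2), Mul(Rational(-1, 4), -2)) = Add(Rational(1, 2), Rational(1, 2)) = 1)
Mul(Add(-364, -38), Function('s')(Mul(0, 4), 2)) = Mul(Add(-364, -38), 1) = Mul(-402, 1) = -402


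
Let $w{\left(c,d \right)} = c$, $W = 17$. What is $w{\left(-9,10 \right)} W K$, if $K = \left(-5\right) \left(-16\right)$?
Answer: $-12240$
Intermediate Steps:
$K = 80$
$w{\left(-9,10 \right)} W K = \left(-9\right) 17 \cdot 80 = \left(-153\right) 80 = -12240$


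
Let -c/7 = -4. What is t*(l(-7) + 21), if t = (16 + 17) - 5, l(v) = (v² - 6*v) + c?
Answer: 3920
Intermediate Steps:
c = 28 (c = -7*(-4) = 28)
l(v) = 28 + v² - 6*v (l(v) = (v² - 6*v) + 28 = 28 + v² - 6*v)
t = 28 (t = 33 - 5 = 28)
t*(l(-7) + 21) = 28*((28 + (-7)² - 6*(-7)) + 21) = 28*((28 + 49 + 42) + 21) = 28*(119 + 21) = 28*140 = 3920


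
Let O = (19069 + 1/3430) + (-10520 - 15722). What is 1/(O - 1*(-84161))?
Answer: 3430/264068841 ≈ 1.2989e-5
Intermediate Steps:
O = -24603389/3430 (O = (19069 + 1/3430) - 26242 = 65406671/3430 - 26242 = -24603389/3430 ≈ -7173.0)
1/(O - 1*(-84161)) = 1/(-24603389/3430 - 1*(-84161)) = 1/(-24603389/3430 + 84161) = 1/(264068841/3430) = 3430/264068841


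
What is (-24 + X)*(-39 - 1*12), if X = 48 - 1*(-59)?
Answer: -4233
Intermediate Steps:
X = 107 (X = 48 + 59 = 107)
(-24 + X)*(-39 - 1*12) = (-24 + 107)*(-39 - 1*12) = 83*(-39 - 12) = 83*(-51) = -4233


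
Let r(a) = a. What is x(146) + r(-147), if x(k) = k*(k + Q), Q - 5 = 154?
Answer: 44383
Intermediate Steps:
Q = 159 (Q = 5 + 154 = 159)
x(k) = k*(159 + k) (x(k) = k*(k + 159) = k*(159 + k))
x(146) + r(-147) = 146*(159 + 146) - 147 = 146*305 - 147 = 44530 - 147 = 44383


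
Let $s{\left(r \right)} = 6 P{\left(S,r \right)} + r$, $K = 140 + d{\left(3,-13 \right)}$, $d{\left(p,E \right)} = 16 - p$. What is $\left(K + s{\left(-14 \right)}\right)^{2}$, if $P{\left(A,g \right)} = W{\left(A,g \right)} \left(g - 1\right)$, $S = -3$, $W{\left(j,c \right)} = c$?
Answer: $1957201$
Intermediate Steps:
$P{\left(A,g \right)} = g \left(-1 + g\right)$ ($P{\left(A,g \right)} = g \left(g - 1\right) = g \left(-1 + g\right)$)
$K = 153$ ($K = 140 + \left(16 - 3\right) = 140 + 13 = 153$)
$s{\left(r \right)} = r + 6 r \left(-1 + r\right)$ ($s{\left(r \right)} = 6 r \left(-1 + r\right) + r = r + 6 r \left(-1 + r\right)$)
$\left(K + s{\left(-14 \right)}\right)^{2} = \left(153 - 14 \left(-5 + 6 \left(-14\right)\right)\right)^{2} = \left(153 - 14 \left(-5 - 84\right)\right)^{2} = \left(153 - -1246\right)^{2} = \left(153 + 1246\right)^{2} = 1399^{2} = 1957201$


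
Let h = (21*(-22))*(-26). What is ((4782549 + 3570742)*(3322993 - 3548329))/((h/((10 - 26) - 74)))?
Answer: 14117228855820/1001 ≈ 1.4103e+10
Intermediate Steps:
h = 12012 (h = -462*(-26) = 12012)
((4782549 + 3570742)*(3322993 - 3548329))/((h/((10 - 26) - 74))) = ((4782549 + 3570742)*(3322993 - 3548329))/((12012/((10 - 26) - 74))) = (8353291*(-225336))/((12012/(-16 - 74))) = -1882297180776/(12012/(-90)) = -1882297180776/((-1/90*12012)) = -1882297180776/(-2002/15) = -1882297180776*(-15/2002) = 14117228855820/1001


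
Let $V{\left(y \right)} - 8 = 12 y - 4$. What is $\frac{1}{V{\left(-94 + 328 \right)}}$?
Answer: $\frac{1}{2812} \approx 0.00035562$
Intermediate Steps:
$V{\left(y \right)} = 4 + 12 y$ ($V{\left(y \right)} = 8 + \left(12 y - 4\right) = 8 + \left(-4 + 12 y\right) = 4 + 12 y$)
$\frac{1}{V{\left(-94 + 328 \right)}} = \frac{1}{4 + 12 \left(-94 + 328\right)} = \frac{1}{4 + 12 \cdot 234} = \frac{1}{4 + 2808} = \frac{1}{2812}$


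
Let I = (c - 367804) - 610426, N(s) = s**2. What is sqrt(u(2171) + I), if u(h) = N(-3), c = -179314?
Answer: 3*I*sqrt(128615) ≈ 1075.9*I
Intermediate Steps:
u(h) = 9 (u(h) = (-3)**2 = 9)
I = -1157544 (I = (-179314 - 367804) - 610426 = -547118 - 610426 = -1157544)
sqrt(u(2171) + I) = sqrt(9 - 1157544) = sqrt(-1157535) = 3*I*sqrt(128615)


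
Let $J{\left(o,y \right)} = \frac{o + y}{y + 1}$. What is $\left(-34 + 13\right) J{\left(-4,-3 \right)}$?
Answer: $- \frac{147}{2} \approx -73.5$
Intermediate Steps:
$J{\left(o,y \right)} = \frac{o + y}{1 + y}$
$\left(-34 + 13\right) J{\left(-4,-3 \right)} = \left(-34 + 13\right) \frac{-4 - 3}{1 - 3} = - 21 \frac{1}{-2} \left(-7\right) = - 21 \left(\left(- \frac{1}{2}\right) \left(-7\right)\right) = \left(-21\right) \frac{7}{2} = - \frac{147}{2}$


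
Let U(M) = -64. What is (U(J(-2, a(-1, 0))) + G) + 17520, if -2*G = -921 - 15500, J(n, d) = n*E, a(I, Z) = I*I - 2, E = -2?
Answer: 51333/2 ≈ 25667.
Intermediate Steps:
a(I, Z) = -2 + I**2 (a(I, Z) = I**2 - 2 = -2 + I**2)
J(n, d) = -2*n (J(n, d) = n*(-2) = -2*n)
G = 16421/2 (G = -(-921 - 15500)/2 = -1/2*(-16421) = 16421/2 ≈ 8210.5)
(U(J(-2, a(-1, 0))) + G) + 17520 = (-64 + 16421/2) + 17520 = 16293/2 + 17520 = 51333/2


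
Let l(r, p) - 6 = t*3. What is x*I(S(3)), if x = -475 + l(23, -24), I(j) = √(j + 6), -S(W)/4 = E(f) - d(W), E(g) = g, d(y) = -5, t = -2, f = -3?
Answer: -475*I*√2 ≈ -671.75*I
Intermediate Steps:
l(r, p) = 0 (l(r, p) = 6 - 2*3 = 6 - 6 = 0)
S(W) = -8 (S(W) = -4*(-3 - 1*(-5)) = -4*(-3 + 5) = -4*2 = -8)
I(j) = √(6 + j)
x = -475 (x = -475 + 0 = -475)
x*I(S(3)) = -475*√(6 - 8) = -475*I*√2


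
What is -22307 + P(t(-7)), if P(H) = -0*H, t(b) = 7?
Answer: -22307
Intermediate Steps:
P(H) = 0 (P(H) = -45*0 = 0)
-22307 + P(t(-7)) = -22307 + 0 = -22307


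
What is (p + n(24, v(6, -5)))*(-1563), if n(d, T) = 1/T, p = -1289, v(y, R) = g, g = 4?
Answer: 8057265/4 ≈ 2.0143e+6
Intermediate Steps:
v(y, R) = 4
(p + n(24, v(6, -5)))*(-1563) = (-1289 + 1/4)*(-1563) = -5155/4*(-1563) = 8057265/4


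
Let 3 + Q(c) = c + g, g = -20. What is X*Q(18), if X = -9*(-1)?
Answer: -45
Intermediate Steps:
Q(c) = -23 + c (Q(c) = -3 + (c - 20) = -3 + (-20 + c) = -23 + c)
X = 9
X*Q(18) = 9*(-23 + 18) = 9*(-5) = -45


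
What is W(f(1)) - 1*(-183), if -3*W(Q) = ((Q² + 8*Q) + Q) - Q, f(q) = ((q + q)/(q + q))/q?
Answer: 180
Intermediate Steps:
f(q) = 1/q (f(q) = ((2*q)/((2*q)))/q = ((2*q)*(1/(2*q)))/q = 1/q)
W(Q) = -8*Q/3 - Q²/3 (W(Q) = -(((Q² + 8*Q) + Q) - Q)/3 = -((Q² + 9*Q) - Q)/3 = -(Q² + 8*Q)/3 = -8*Q/3 - Q²/3)
W(f(1)) - 1*(-183) = -⅓*(8 + 1/1)/1 - 1*(-183) = -⅓*1*(8 + 1) + 183 = -⅓*1*9 + 183 = -3 + 183 = 180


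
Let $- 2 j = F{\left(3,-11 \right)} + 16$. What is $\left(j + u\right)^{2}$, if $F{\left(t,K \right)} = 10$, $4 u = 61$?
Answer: $\frac{81}{16} \approx 5.0625$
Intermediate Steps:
$u = \frac{61}{4}$ ($u = \frac{1}{4} \cdot 61 = \frac{61}{4} \approx 15.25$)
$j = -13$ ($j = - \frac{10 + 16}{2} = \left(- \frac{1}{2}\right) 26 = -13$)
$\left(j + u\right)^{2} = \left(-13 + \frac{61}{4}\right)^{2} = \left(\frac{9}{4}\right)^{2} = \frac{81}{16}$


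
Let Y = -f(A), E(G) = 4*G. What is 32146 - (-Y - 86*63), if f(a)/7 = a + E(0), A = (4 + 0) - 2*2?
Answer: 37564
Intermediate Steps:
A = 0 (A = 4 - 4 = 0)
f(a) = 7*a (f(a) = 7*(a + 4*0) = 7*(a + 0) = 7*a)
Y = 0 (Y = -7*0 = -1*0 = 0)
32146 - (-Y - 86*63) = 32146 - (-1*0 - 86*63) = 32146 - (0 - 5418) = 32146 - 1*(-5418) = 32146 + 5418 = 37564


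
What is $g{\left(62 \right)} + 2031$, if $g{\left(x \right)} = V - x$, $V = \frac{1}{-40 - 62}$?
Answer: $\frac{200837}{102} \approx 1969.0$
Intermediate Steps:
$V = - \frac{1}{102}$ ($V = \frac{1}{-102} = - \frac{1}{102} \approx -0.0098039$)
$g{\left(x \right)} = - \frac{1}{102} - x$
$g{\left(62 \right)} + 2031 = \left(- \frac{1}{102} - 62\right) + 2031 = - \frac{6325}{102} + 2031 = \frac{200837}{102}$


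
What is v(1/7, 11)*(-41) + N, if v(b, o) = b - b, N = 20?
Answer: 20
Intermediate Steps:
v(b, o) = 0
v(1/7, 11)*(-41) + N = 0*(-41) + 20 = 0 + 20 = 20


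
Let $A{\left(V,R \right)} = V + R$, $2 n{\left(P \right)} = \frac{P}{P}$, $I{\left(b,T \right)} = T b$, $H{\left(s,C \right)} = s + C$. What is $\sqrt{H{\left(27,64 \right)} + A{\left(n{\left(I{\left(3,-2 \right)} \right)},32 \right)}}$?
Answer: $\frac{\sqrt{494}}{2} \approx 11.113$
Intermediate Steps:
$H{\left(s,C \right)} = C + s$
$n{\left(P \right)} = \frac{1}{2}$ ($n{\left(P \right)} = \frac{P \frac{1}{P}}{2} = \frac{1}{2} \cdot 1 = \frac{1}{2}$)
$A{\left(V,R \right)} = R + V$
$\sqrt{H{\left(27,64 \right)} + A{\left(n{\left(I{\left(3,-2 \right)} \right)},32 \right)}} = \sqrt{\left(64 + 27\right) + \left(32 + \frac{1}{2}\right)} = \sqrt{91 + \frac{65}{2}} = \sqrt{\frac{247}{2}} = \frac{\sqrt{494}}{2}$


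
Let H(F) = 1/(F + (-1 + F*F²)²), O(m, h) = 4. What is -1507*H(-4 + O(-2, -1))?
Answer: -1507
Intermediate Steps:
H(F) = 1/(F + (-1 + F³)²)
-1507*H(-4 + O(-2, -1)) = -1507/((-4 + 4) + (-1 + (-4 + 4)³)²) = -1507/(0 + (-1 + 0³)²) = -1507/(0 + (-1 + 0)²) = -1507/(0 + (-1)²) = -1507/(0 + 1) = -1507/1 = -1507*1 = -1507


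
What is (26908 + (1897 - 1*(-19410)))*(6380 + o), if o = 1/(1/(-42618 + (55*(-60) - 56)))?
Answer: -1909024710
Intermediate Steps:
o = -45974 (o = 1/(1/(-42618 + (-3300 - 56))) = 1/(1/(-42618 - 3356)) = 1/(1/(-45974)) = 1/(-1/45974) = -45974)
(26908 + (1897 - 1*(-19410)))*(6380 + o) = (26908 + (1897 - 1*(-19410)))*(6380 - 45974) = (26908 + (1897 + 19410))*(-39594) = (26908 + 21307)*(-39594) = 48215*(-39594) = -1909024710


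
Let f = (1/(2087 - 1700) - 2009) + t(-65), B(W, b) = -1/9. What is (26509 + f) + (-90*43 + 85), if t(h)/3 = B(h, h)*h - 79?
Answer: 7933372/387 ≈ 20500.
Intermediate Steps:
B(W, b) = -1/9 (B(W, b) = -1*1/9 = -1/9)
t(h) = -237 - h/3 (t(h) = 3*(-h/9 - 79) = 3*(-79 - h/9) = -237 - h/3)
f = -860816/387 (f = (1/(2087 - 1700) - 2009) + (-237 - 1/3*(-65)) = (1/387 - 2009) + (-237 + 65/3) = (1/387 - 2009) - 646/3 = -777482/387 - 646/3 = -860816/387 ≈ -2224.3)
(26509 + f) + (-90*43 + 85) = (26509 - 860816/387) + (-90*43 + 85) = 9398167/387 + (-3870 + 85) = 9398167/387 - 3785 = 7933372/387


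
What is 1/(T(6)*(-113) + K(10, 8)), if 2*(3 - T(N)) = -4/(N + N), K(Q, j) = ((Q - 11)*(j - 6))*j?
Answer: -6/2243 ≈ -0.0026750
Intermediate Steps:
K(Q, j) = j*(-11 + Q)*(-6 + j) (K(Q, j) = ((-11 + Q)*(-6 + j))*j = j*(-11 + Q)*(-6 + j))
T(N) = 3 + 1/N (T(N) = 3 - (-4)/(2*(N + N)) = 3 - (-4)/(2*(2*N)) = 3 - 1/(2*N)*(-4)/2 = 3 - (-1)/N = 3 + 1/N)
1/(T(6)*(-113) + K(10, 8)) = 1/((3 + 1/6)*(-113) + 8*(66 - 11*8 - 6*10 + 10*8)) = 1/((3 + 1/6)*(-113) + 8*(66 - 88 - 60 + 80)) = 1/((19/6)*(-113) + 8*(-2)) = 1/(-2147/6 - 16) = 1/(-2243/6) = -6/2243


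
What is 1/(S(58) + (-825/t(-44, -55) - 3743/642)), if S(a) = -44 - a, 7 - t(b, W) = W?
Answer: -9951/1205431 ≈ -0.0082551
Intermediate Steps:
t(b, W) = 7 - W
1/(S(58) + (-825/t(-44, -55) - 3743/642)) = 1/((-44 - 1*58) + (-825/(7 - 1*(-55)) - 3743/642)) = 1/((-44 - 58) + (-825/(7 + 55) - 3743*1/642)) = 1/(-102 + (-825/62 - 3743/642)) = 1/(-102 - 190429/9951) = 1/(-1205431/9951) = -9951/1205431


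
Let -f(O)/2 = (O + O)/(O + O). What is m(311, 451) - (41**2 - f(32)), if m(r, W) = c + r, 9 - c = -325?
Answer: -1038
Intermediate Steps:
c = 334 (c = 9 - 1*(-325) = 9 + 325 = 334)
m(r, W) = 334 + r
f(O) = -2 (f(O) = -2*(O + O)/(O + O) = -2*2*O/(2*O) = -2*2*O*1/(2*O) = -2*1 = -2)
m(311, 451) - (41**2 - f(32)) = (334 + 311) - (41**2 - 1*(-2)) = 645 - (1681 + 2) = 645 - 1*1683 = 645 - 1683 = -1038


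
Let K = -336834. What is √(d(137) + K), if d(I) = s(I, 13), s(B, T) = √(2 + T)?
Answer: √(-336834 + √15) ≈ 580.37*I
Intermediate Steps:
d(I) = √15 (d(I) = √(2 + 13) = √15)
√(d(137) + K) = √(√15 - 336834) = √(-336834 + √15)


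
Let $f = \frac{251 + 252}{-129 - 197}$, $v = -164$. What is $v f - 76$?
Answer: $\frac{28858}{163} \approx 177.04$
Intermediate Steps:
$f = - \frac{503}{326}$ ($f = \frac{503}{-326} = 503 \left(- \frac{1}{326}\right) = - \frac{503}{326} \approx -1.5429$)
$v f - 76 = \left(-164\right) \left(- \frac{503}{326}\right) - 76 = \frac{41246}{163} - 76 = \frac{28858}{163}$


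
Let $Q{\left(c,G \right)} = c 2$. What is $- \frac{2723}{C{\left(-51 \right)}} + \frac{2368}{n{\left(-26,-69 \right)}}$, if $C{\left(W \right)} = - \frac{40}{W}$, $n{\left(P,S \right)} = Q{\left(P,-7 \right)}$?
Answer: $- \frac{1829029}{520} \approx -3517.4$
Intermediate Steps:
$Q{\left(c,G \right)} = 2 c$
$n{\left(P,S \right)} = 2 P$
$- \frac{2723}{C{\left(-51 \right)}} + \frac{2368}{n{\left(-26,-69 \right)}} = - \frac{2723}{\left(-40\right) \frac{1}{-51}} + \frac{2368}{2 \left(-26\right)} = - \frac{2723}{\left(-40\right) \left(- \frac{1}{51}\right)} + \frac{2368}{-52} = - \frac{2723}{\frac{40}{51}} + 2368 \left(- \frac{1}{52}\right) = \left(-2723\right) \frac{51}{40} - \frac{592}{13} = - \frac{138873}{40} - \frac{592}{13} = - \frac{1829029}{520}$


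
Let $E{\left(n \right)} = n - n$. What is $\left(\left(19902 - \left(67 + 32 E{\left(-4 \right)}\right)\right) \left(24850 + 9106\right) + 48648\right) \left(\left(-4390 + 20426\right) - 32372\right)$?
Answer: $-11003372673088$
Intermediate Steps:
$E{\left(n \right)} = 0$
$\left(\left(19902 - \left(67 + 32 E{\left(-4 \right)}\right)\right) \left(24850 + 9106\right) + 48648\right) \left(\left(-4390 + 20426\right) - 32372\right) = \left(\left(19902 - 67\right) \left(24850 + 9106\right) + 48648\right) \left(\left(-4390 + 20426\right) - 32372\right) = \left(\left(19902 + \left(-67 + 0\right)\right) 33956 + 48648\right) \left(16036 - 32372\right) = \left(\left(19902 - 67\right) 33956 + 48648\right) \left(-16336\right) = \left(19835 \cdot 33956 + 48648\right) \left(-16336\right) = \left(673517260 + 48648\right) \left(-16336\right) = 673565908 \left(-16336\right) = -11003372673088$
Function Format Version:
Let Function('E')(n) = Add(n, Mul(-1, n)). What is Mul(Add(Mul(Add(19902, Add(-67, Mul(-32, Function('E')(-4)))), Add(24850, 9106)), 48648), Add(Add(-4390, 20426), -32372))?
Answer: -11003372673088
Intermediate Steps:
Function('E')(n) = 0
Mul(Add(Mul(Add(19902, Add(-67, Mul(-32, Function('E')(-4)))), Add(24850, 9106)), 48648), Add(Add(-4390, 20426), -32372)) = Mul(Add(Mul(Add(19902, Add(-67, Mul(-32, 0))), Add(24850, 9106)), 48648), Add(Add(-4390, 20426), -32372)) = Mul(Add(Mul(Add(19902, Add(-67, 0)), 33956), 48648), Add(16036, -32372)) = Mul(Add(Mul(Add(19902, -67), 33956), 48648), -16336) = Mul(Add(Mul(19835, 33956), 48648), -16336) = Mul(Add(673517260, 48648), -16336) = Mul(673565908, -16336) = -11003372673088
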